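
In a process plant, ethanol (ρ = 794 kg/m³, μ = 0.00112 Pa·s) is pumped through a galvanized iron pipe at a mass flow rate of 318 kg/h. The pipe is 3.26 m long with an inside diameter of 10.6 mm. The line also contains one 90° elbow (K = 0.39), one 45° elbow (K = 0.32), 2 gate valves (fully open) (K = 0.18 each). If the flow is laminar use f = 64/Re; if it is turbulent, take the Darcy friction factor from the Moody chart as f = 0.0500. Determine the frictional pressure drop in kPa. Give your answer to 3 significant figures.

ṁ = 318 kg/h = 318/3600 = 0.08833 kg/s.
A = πD²/4 = π(0.0106)²/4 = 8.825e-05 m²; mean velocity V = ṁ/(ρA) = 0.08833/(794 · 8.825e-05) = 1.261 m/s.
Reynolds number Re = ρVD/μ = 794 · 1.261 · 0.0106 / 0.00112 = 9474.
Re > 4000 → turbulent; use the Moody-chart value f = 0.0500.
Total minor-loss coefficient ΣK = 1·0.39 + 1·0.32 + 2·0.18 = 1.07.
ΔP = [f·L/D + ΣK]·(ρV²/2) = [0.05·3.26/0.0106 + 1.07]·(794·1.261²/2) = [15.38 + 1.07]·631 = 1.038e+04 Pa.
ΔP = 1.038e+04 Pa = 10.4 kPa.

ΔP ≈ 10.4 kPa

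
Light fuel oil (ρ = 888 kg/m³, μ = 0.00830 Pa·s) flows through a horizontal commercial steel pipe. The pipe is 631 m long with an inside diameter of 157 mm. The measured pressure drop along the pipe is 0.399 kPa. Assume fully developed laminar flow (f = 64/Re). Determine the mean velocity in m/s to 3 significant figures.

V ≈ 0.0587 m/s

For laminar flow, f = 64/Re with Re = ρVD/μ, so Darcy-Weisbach reduces to ΔP = 32μLV/D². Solving for V: V = ΔP·D²/(32μL) = 399·(0.157)²/(32·0.0083·631) = 0.05868 m/s.
Check: Re = ρVD/μ = 888·0.05868·0.157/0.0083 = 985.7 < 2300, so the laminar assumption holds.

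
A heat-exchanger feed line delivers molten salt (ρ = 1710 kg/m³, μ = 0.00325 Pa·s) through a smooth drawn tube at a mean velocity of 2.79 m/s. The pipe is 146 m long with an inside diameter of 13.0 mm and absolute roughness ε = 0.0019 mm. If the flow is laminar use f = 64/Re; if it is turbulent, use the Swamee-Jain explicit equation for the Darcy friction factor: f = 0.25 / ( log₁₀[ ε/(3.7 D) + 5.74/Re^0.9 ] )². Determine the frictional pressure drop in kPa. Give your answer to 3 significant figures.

ΔP ≈ 1980 kPa

Reynolds number Re = ρVD/μ = 1710 · 2.79 · 0.013 / 0.00325 = 1.908e+04.
Re > 4000 → turbulent. Relative roughness ε/D = 1.9e-06/0.013 = 0.000146. Swamee-Jain: f = 0.25/(log₁₀[0.000146/3.7 + 5.74/1.908e+04^0.9])² = 0.25/(log₁₀[3.95e-05 + 0.000806])² = 0.25/(-3.073)² = 0.02648.
Darcy-Weisbach: ΔP = f(L/D)(ρV²/2) = 0.02648·(146/0.013)·(1710·2.79²/2) = 0.02648·1.123e+04·6655 = 1.979e+06 Pa.
ΔP = 1.979e+06 Pa = 1980 kPa.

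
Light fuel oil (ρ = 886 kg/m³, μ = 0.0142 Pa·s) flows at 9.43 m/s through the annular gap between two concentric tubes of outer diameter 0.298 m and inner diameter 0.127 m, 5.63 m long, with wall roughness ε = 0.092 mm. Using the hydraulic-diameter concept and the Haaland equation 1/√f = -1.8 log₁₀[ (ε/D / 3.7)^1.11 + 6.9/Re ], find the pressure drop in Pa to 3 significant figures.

Hydraulic diameter D_h = 4A/P = D_o - D_i = 0.298 - 0.127 = 0.171 m.
Re = ρVD_h/μ = 886·9.43·0.171/0.0142 = 1.006e+05.
ε/D_h = 9.2e-05/0.171 = 0.000538; Haaland gives 1/√f = -1.8 log₁₀[5.5e-05+6.86e-05] = 7.034, so f = 0.02021.
ΔP = f(L/D_h)(ρV²/2) = 0.02021·5.63/0.171·3.939e+04 = 2.621e+04 Pa.

ΔP ≈ 26200 Pa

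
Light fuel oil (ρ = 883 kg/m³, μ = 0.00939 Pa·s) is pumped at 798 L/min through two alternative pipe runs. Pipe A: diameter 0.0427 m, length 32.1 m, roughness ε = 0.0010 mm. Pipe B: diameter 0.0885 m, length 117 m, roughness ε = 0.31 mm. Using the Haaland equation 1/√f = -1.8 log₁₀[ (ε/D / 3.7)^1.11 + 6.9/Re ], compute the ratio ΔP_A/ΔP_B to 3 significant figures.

Pipe A: V = Q/A = 0.0133/0.001432 = 9.288 m/s; Re = 3.729e+04; ε/D = 2.34e-05; Haaland → f = 0.0222; ΔP_A = f(L/D)(ρV²/2) = 6.355e+05 Pa.
Pipe B: V = Q/A = 0.0133/0.006151 = 2.162 m/s; Re = 1.799e+04; ε/D = 0.0035; Haaland → f = 0.03245; ΔP_B = f(L/D)(ρV²/2) = 8.853e+04 Pa.
ΔP_A/ΔP_B = 6.355e+05/8.853e+04 = 7.18.

ΔP_A/ΔP_B ≈ 7.18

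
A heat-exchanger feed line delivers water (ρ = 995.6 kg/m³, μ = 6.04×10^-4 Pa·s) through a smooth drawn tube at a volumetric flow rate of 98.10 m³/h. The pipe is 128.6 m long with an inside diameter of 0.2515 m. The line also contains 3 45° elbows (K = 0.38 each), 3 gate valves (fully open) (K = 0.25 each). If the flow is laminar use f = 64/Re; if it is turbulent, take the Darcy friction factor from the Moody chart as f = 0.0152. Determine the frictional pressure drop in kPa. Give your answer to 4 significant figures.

Q = 98.10 m³/h = 98.10/3600 = 0.02725 m³/s.
Cross-sectional area A = πD²/4 = π(0.2515)²/4 = 0.04968 m²; mean velocity V = Q/A = 0.02725/0.04968 = 0.5485 m/s.
Reynolds number Re = ρVD/μ = 995.6 · 0.5485 · 0.2515 / 0.000604 = 2.274e+05.
Re > 4000 → turbulent; use the Moody-chart value f = 0.0152.
Total minor-loss coefficient ΣK = 3·0.38 + 3·0.25 = 1.89.
ΔP = [f·L/D + ΣK]·(ρV²/2) = [0.0152·128.6/0.2515 + 1.89]·(995.6·0.5485²/2) = [7.772 + 1.89]·149.8 = 1447 Pa.
ΔP = 1447 Pa = 1.447 kPa.

ΔP ≈ 1.447 kPa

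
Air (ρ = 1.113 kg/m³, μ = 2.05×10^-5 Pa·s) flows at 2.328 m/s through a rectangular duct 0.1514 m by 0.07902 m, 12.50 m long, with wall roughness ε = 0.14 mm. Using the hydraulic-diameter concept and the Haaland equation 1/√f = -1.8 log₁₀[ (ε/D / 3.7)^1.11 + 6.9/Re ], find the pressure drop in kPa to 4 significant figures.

ΔP ≈ 0.01116 kPa

Hydraulic diameter D_h = 4A/P = 4·(0.1514·0.07902)/(2·(0.1514+0.07902)) = 0.04785/0.4608 = 0.1038 m.
Re = ρVD_h/μ = 1.113·2.328·0.1038/2.05e-05 = 1.312e+04.
ε/D_h = 0.00014/0.1038 = 0.00135; Haaland gives 1/√f = -1.8 log₁₀[0.000153+0.000526] = 5.704, so f = 0.03074.
ΔP = f(L/D_h)(ρV²/2) = 0.03074·12.5/0.1038·3.016 = 11.16 Pa.
ΔP = 0.01116 kPa.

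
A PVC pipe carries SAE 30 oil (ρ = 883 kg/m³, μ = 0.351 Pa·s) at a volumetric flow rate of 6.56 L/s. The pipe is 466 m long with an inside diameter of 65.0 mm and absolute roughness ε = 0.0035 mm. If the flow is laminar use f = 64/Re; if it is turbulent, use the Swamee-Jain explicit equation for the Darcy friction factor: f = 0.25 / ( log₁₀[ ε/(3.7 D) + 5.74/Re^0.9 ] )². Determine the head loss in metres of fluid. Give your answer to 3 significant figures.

h_f ≈ 283 m

Q = 6.56 L/s = 6.56/1000 = 0.00656 m³/s.
Cross-sectional area A = πD²/4 = π(0.065)²/4 = 0.003318 m²; mean velocity V = Q/A = 0.00656/0.003318 = 1.977 m/s.
Reynolds number Re = ρVD/μ = 883 · 1.977 · 0.065 / 0.351 = 323.3.
Re < 2300 → laminar flow, so f = 64/Re = 64/323.3 = 0.198 (the turbulent correlation is not needed).
Darcy-Weisbach: ΔP = f(L/D)(ρV²/2) = 0.198·(466/0.065)·(883·1.977²/2) = 0.198·7169·1725 = 2.449e+06 Pa.
Head loss h_f = ΔP/(ρg) = 2.449e+06/(883·9.81) = 283 m.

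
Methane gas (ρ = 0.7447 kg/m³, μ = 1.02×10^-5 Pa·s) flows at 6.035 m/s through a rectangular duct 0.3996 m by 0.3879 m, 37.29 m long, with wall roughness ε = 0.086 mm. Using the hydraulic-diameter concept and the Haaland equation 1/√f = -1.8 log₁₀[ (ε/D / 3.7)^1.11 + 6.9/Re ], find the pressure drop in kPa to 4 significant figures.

Hydraulic diameter D_h = 4A/P = 4·(0.3996·0.3879)/(2·(0.3996+0.3879)) = 0.62/1.575 = 0.3937 m.
Re = ρVD_h/μ = 0.7447·6.035·0.3937/1.02e-05 = 1.735e+05.
ε/D_h = 8.6e-05/0.3937 = 0.000218; Haaland gives 1/√f = -1.8 log₁₀[2.02e-05+3.98e-05] = 7.599, so f = 0.01732.
ΔP = f(L/D_h)(ρV²/2) = 0.01732·37.29/0.3937·13.56 = 22.25 Pa.
ΔP = 0.02225 kPa.

ΔP ≈ 0.02225 kPa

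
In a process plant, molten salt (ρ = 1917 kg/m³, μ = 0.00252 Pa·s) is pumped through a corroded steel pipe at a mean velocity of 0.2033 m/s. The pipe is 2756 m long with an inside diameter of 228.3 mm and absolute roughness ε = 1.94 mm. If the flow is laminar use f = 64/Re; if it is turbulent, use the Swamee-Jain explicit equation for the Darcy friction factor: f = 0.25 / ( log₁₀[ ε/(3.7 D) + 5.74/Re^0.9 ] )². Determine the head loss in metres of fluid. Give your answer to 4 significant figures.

Reynolds number Re = ρVD/μ = 1917 · 0.2033 · 0.2283 / 0.00252 = 3.531e+04.
Re > 4000 → turbulent. Relative roughness ε/D = 0.00194/0.2283 = 0.0085. Swamee-Jain: f = 0.25/(log₁₀[0.0085/3.7 + 5.74/3.531e+04^0.9])² = 0.25/(log₁₀[0.0023 + 0.000463])² = 0.25/(-2.559)² = 0.03817.
Darcy-Weisbach: ΔP = f(L/D)(ρV²/2) = 0.03817·(2756/0.2283)·(1917·0.2033²/2) = 0.03817·1.207e+04·39.62 = 1.826e+04 Pa.
Head loss h_f = ΔP/(ρg) = 1.826e+04/(1917·9.81) = 0.9708 m.

h_f ≈ 0.9708 m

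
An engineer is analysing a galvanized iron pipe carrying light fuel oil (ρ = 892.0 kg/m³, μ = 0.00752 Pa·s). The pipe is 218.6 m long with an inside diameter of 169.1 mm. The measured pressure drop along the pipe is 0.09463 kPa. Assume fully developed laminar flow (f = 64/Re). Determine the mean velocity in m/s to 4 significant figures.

For laminar flow, f = 64/Re with Re = ρVD/μ, so Darcy-Weisbach reduces to ΔP = 32μLV/D². Solving for V: V = ΔP·D²/(32μL) = 94.63·(0.1691)²/(32·0.00752·218.6) = 0.05144 m/s.
Check: Re = ρVD/μ = 892·0.05144·0.1691/0.00752 = 1032 < 2300, so the laminar assumption holds.

V ≈ 0.05144 m/s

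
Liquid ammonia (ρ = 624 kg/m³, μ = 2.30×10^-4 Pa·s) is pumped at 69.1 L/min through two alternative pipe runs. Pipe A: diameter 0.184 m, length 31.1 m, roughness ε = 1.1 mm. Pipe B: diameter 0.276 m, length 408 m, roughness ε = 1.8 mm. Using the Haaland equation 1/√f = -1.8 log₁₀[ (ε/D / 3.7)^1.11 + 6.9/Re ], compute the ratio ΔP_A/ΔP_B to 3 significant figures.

Pipe A: V = Q/A = 0.001152/0.02659 = 0.04331 m/s; Re = 2.162e+04; ε/D = 0.00598; Haaland → f = 0.03541; ΔP_A = f(L/D)(ρV²/2) = 3.503 Pa.
Pipe B: V = Q/A = 0.001152/0.05983 = 0.01925 m/s; Re = 1.441e+04; ε/D = 0.00652; Haaland → f = 0.03753; ΔP_B = f(L/D)(ρV²/2) = 6.414 Pa.
ΔP_A/ΔP_B = 3.503/6.414 = 0.546.

ΔP_A/ΔP_B ≈ 0.546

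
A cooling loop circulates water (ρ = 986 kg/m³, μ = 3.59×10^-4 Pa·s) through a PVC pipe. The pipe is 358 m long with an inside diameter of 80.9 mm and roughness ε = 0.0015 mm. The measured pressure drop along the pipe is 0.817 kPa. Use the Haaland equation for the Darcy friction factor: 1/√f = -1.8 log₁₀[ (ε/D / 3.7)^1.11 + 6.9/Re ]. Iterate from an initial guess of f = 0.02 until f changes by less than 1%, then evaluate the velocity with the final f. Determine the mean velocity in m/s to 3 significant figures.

Rearranging Darcy-Weisbach: V = √(2·ΔP·D/(f·L·ρ)). With ε/D = 1.5e-06/0.0809 = 1.85e-05, iterate starting from f = 0.02:
  f = 0.02 → V = √(2·817·0.0809/(0.02·358·986)) = 0.1368 m/s; Re = ρVD/μ = 3.04e+04; f → 0.02327
  f = 0.02327 → V = 0.1268 m/s; Re = 2.818e+04; f → 0.0237
  f = 0.0237 → V = 0.1257 m/s; Re = 2.793e+04; f → 0.02375
Converged (Δf/f < 1%). With the final f = 0.02375: V = √(2·817·0.0809/(0.02375·358·986)) = 0.1256 m/s.

V ≈ 0.126 m/s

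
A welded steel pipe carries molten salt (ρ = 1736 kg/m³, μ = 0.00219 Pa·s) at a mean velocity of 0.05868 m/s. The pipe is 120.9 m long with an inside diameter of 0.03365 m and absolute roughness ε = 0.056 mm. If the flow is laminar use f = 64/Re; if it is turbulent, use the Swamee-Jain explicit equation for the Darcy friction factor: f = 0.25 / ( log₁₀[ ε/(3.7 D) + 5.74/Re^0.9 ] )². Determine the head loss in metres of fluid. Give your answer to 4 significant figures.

Reynolds number Re = ρVD/μ = 1736 · 0.05868 · 0.03365 / 0.00219 = 1565.
Re < 2300 → laminar flow, so f = 64/Re = 64/1565 = 0.04089 (the turbulent correlation is not needed).
Darcy-Weisbach: ΔP = f(L/D)(ρV²/2) = 0.04089·(120.9/0.03365)·(1736·0.05868²/2) = 0.04089·3593·2.989 = 439.1 Pa.
Head loss h_f = ΔP/(ρg) = 439.1/(1736·9.81) = 0.02578 m.

h_f ≈ 0.02578 m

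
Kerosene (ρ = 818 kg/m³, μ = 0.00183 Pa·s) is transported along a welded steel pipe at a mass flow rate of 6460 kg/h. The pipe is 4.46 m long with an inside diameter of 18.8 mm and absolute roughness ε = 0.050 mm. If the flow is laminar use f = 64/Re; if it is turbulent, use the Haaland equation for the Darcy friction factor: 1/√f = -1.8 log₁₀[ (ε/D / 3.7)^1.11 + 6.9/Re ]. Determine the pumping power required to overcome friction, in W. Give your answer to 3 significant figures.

P ≈ 362 W

ṁ = 6460 kg/h = 6460/3600 = 1.794 kg/s.
A = πD²/4 = π(0.0188)²/4 = 0.0002776 m²; mean velocity V = ṁ/(ρA) = 1.794/(818 · 0.0002776) = 7.903 m/s.
Reynolds number Re = ρVD/μ = 818 · 7.903 · 0.0188 / 0.00183 = 6.641e+04.
Re > 4000 → turbulent. Relative roughness ε/D = 5e-05/0.0188 = 0.00266. Haaland: 1/√f = -1.8 log₁₀[(0.00266/3.7)^1.11 + 6.9/6.641e+04] = -1.8 log₁₀[0.000324 + 0.000104] = 6.063, so f = 0.0272.
Darcy-Weisbach: ΔP = f(L/D)(ρV²/2) = 0.0272·(4.46/0.0188)·(818·7.903²/2) = 0.0272·237.2·2.554e+04 = 1.648e+05 Pa.
Q = ṁ/ρ = 1.794/818 = 0.002194 m³/s.
Pumping power P = QΔP = 0.002194·1.648e+05 = 361.6 W = 362 W.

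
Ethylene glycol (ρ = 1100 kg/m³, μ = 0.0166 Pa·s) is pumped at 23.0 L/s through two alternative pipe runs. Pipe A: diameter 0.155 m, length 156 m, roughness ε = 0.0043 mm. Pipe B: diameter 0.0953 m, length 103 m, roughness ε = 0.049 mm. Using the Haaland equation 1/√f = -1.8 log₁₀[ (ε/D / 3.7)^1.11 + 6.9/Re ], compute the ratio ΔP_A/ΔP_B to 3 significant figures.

ΔP_A/ΔP_B ≈ 0.146

Pipe A: V = Q/A = 0.023/0.01887 = 1.219 m/s; Re = 1.252e+04; ε/D = 2.77e-05; Haaland → f = 0.02909; ΔP_A = f(L/D)(ρV²/2) = 2.393e+04 Pa.
Pipe B: V = Q/A = 0.023/0.007133 = 3.224 m/s; Re = 2.036e+04; ε/D = 0.000514; Haaland → f = 0.02658; ΔP_B = f(L/D)(ρV²/2) = 1.643e+05 Pa.
ΔP_A/ΔP_B = 2.393e+04/1.643e+05 = 0.146.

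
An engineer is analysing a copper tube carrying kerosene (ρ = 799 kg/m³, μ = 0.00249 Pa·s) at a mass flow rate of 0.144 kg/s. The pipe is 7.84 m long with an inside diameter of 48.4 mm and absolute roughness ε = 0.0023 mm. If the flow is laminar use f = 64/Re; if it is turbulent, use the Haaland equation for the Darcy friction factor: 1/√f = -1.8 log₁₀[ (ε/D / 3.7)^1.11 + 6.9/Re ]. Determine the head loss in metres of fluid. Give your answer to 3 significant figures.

h_f ≈ 0.00333 m

A = πD²/4 = π(0.0484)²/4 = 0.00184 m²; mean velocity V = ṁ/(ρA) = 0.144/(799 · 0.00184) = 0.09796 m/s.
Reynolds number Re = ρVD/μ = 799 · 0.09796 · 0.0484 / 0.00249 = 1521.
Re < 2300 → laminar flow, so f = 64/Re = 64/1521 = 0.04207 (the turbulent correlation is not needed).
Darcy-Weisbach: ΔP = f(L/D)(ρV²/2) = 0.04207·(7.84/0.0484)·(799·0.09796²/2) = 0.04207·162·3.833 = 26.12 Pa.
Head loss h_f = ΔP/(ρg) = 26.12/(799·9.81) = 0.00333 m.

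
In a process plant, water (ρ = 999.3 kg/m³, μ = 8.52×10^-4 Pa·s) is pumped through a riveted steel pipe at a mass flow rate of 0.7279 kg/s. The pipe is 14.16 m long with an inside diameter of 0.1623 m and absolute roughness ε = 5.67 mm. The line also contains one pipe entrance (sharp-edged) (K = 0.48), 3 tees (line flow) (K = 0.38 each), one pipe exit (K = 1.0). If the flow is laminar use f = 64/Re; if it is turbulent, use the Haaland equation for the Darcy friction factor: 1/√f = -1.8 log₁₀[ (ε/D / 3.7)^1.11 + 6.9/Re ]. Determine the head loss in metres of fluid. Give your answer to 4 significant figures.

A = πD²/4 = π(0.1623)²/4 = 0.02069 m²; mean velocity V = ṁ/(ρA) = 0.7279/(999.3 · 0.02069) = 0.03521 m/s.
Reynolds number Re = ρVD/μ = 999.3 · 0.03521 · 0.1623 / 0.000852 = 6702.
Re > 4000 → turbulent. Relative roughness ε/D = 0.00567/0.1623 = 0.0349. Haaland: 1/√f = -1.8 log₁₀[(0.0349/3.7)^1.11 + 6.9/6702] = -1.8 log₁₀[0.00565 + 0.00103] = 3.915, so f = 0.06524.
Total minor-loss coefficient ΣK = 1·0.48 + 3·0.38 + 1·1 = 2.62.
ΔP = [f·L/D + ΣK]·(ρV²/2) = [0.06524·14.16/0.1623 + 2.62]·(999.3·0.03521²/2) = [5.692 + 2.62]·0.6194 = 5.148 Pa.
Head loss h_f = ΔP/(ρg) = 5.148/(999.3·9.81) = 5.252×10^-4 m.

h_f ≈ 5.252×10^-4 m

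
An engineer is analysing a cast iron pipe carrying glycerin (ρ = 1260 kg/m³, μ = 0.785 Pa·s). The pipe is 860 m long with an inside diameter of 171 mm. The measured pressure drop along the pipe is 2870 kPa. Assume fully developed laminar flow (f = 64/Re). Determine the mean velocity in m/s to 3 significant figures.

V ≈ 3.88 m/s

For laminar flow, f = 64/Re with Re = ρVD/μ, so Darcy-Weisbach reduces to ΔP = 32μLV/D². Solving for V: V = ΔP·D²/(32μL) = 2.87e+06·(0.171)²/(32·0.785·860) = 3.885 m/s.
Check: Re = ρVD/μ = 1260·3.885·0.171/0.785 = 1066 < 2300, so the laminar assumption holds.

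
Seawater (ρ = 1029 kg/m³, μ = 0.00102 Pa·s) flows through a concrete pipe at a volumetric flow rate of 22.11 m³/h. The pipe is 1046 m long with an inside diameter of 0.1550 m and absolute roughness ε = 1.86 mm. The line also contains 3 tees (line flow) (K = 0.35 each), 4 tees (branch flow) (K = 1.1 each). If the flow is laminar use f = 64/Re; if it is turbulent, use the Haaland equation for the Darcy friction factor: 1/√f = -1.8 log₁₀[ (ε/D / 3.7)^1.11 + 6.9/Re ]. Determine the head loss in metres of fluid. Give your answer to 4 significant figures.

Q = 22.11 m³/h = 22.11/3600 = 0.006142 m³/s.
Cross-sectional area A = πD²/4 = π(0.155)²/4 = 0.01887 m²; mean velocity V = Q/A = 0.006142/0.01887 = 0.3255 m/s.
Reynolds number Re = ρVD/μ = 1029 · 0.3255 · 0.155 / 0.00102 = 5.09e+04.
Re > 4000 → turbulent. Relative roughness ε/D = 0.00186/0.155 = 0.012. Haaland: 1/√f = -1.8 log₁₀[(0.012/3.7)^1.11 + 6.9/5.09e+04] = -1.8 log₁₀[0.00173 + 0.000136] = 4.914, so f = 0.04141.
Total minor-loss coefficient ΣK = 3·0.35 + 4·1.1 = 5.45.
ΔP = [f·L/D + ΣK]·(ρV²/2) = [0.04141·1046/0.155 + 5.45]·(1029·0.3255²/2) = [279.5 + 5.45]·54.51 = 1.553e+04 Pa.
Head loss h_f = ΔP/(ρg) = 1.553e+04/(1029·9.81) = 1.538 m.

h_f ≈ 1.538 m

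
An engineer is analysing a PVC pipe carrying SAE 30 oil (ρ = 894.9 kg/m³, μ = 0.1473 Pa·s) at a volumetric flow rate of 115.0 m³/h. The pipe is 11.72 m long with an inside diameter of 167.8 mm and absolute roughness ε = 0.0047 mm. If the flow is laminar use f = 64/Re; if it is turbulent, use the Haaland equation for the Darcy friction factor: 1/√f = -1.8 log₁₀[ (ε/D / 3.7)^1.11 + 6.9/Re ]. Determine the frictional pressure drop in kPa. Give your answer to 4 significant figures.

Q = 115.0 m³/h = 115.0/3600 = 0.03194 m³/s.
Cross-sectional area A = πD²/4 = π(0.1678)²/4 = 0.02211 m²; mean velocity V = Q/A = 0.03194/0.02211 = 1.445 m/s.
Reynolds number Re = ρVD/μ = 894.9 · 1.445 · 0.1678 / 0.147 = 1473.
Re < 2300 → laminar flow, so f = 64/Re = 64/1473 = 0.04346 (the turbulent correlation is not needed).
Darcy-Weisbach: ΔP = f(L/D)(ρV²/2) = 0.04346·(11.72/0.1678)·(894.9·1.445²/2) = 0.04346·69.85·933.7 = 2834 Pa.
ΔP = 2834 Pa = 2.834 kPa.

ΔP ≈ 2.834 kPa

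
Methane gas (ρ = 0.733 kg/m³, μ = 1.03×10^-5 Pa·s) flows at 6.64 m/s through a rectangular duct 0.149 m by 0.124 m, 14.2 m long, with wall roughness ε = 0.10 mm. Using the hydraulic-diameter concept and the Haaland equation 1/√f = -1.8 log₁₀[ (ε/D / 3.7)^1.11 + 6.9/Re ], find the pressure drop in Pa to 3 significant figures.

ΔP ≈ 37.6 Pa

Hydraulic diameter D_h = 4A/P = 4·(0.149·0.124)/(2·(0.149+0.124)) = 0.0739/0.546 = 0.1354 m.
Re = ρVD_h/μ = 0.733·6.64·0.1354/1.03e-05 = 6.396e+04.
ε/D_h = 0.0001/0.1354 = 0.000739; Haaland gives 1/√f = -1.8 log₁₀[7.82e-05+0.000108] = 6.714, so f = 0.02218.
ΔP = f(L/D_h)(ρV²/2) = 0.02218·14.2/0.1354·16.16 = 37.6 Pa.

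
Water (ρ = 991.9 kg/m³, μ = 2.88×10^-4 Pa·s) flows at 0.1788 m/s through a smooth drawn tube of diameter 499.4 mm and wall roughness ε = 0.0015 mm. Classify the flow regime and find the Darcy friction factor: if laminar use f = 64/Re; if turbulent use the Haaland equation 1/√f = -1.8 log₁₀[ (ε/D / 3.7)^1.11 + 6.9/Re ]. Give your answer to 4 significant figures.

f ≈ 0.01430

Re = ρVD/μ = 991.9·0.1788·0.4994/0.000288 = 3.075e+05.
Re > 4000 → turbulent. ε/D = 1.5e-06/0.4994 = 3e-06; Haaland: 1/√f = -1.8 log₁₀[1.74e-07 + 2.24e-05] = 8.362, so f = 0.0143.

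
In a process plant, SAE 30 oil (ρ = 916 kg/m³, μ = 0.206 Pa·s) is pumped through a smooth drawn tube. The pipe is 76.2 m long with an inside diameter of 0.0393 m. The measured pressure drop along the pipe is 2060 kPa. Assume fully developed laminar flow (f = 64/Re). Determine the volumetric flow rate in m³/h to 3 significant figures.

For laminar flow, f = 64/Re with Re = ρVD/μ, so Darcy-Weisbach reduces to ΔP = 32μLV/D². Solving for V: V = ΔP·D²/(32μL) = 2.06e+06·(0.0393)²/(32·0.206·76.2) = 6.334 m/s.
Check: Re = ρVD/μ = 916·6.334·0.0393/0.206 = 1107 < 2300, so the laminar assumption holds.
Q = V·A = 6.334·(π/4·0.0393²) = 0.007683 m³/s = 27.7 m³/h.

Q ≈ 27.7 m³/h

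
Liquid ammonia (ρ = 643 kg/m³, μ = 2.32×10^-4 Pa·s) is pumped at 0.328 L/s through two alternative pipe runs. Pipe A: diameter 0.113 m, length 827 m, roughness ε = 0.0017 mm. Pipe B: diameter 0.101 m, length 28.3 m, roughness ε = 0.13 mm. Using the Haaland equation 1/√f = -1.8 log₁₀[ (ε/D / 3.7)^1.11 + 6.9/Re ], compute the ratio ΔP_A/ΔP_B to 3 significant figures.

Pipe A: V = Q/A = 0.000328/0.01003 = 0.03271 m/s; Re = 1.024e+04; ε/D = 1.5e-05; Haaland → f = 0.0307; ΔP_A = f(L/D)(ρV²/2) = 77.26 Pa.
Pipe B: V = Q/A = 0.000328/0.008012 = 0.04094 m/s; Re = 1.146e+04; ε/D = 0.00129; Haaland → f = 0.03157; ΔP_B = f(L/D)(ρV²/2) = 4.767 Pa.
ΔP_A/ΔP_B = 77.26/4.767 = 16.2.

ΔP_A/ΔP_B ≈ 16.2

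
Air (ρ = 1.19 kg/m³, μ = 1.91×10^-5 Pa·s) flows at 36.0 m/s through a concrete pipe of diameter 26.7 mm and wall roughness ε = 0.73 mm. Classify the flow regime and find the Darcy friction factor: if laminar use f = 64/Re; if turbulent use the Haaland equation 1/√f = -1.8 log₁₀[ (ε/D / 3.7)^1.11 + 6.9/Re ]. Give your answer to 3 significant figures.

Re = ρVD/μ = 1.19·36·0.0267/1.91e-05 = 5.989e+04.
Re > 4000 → turbulent. ε/D = 0.00073/0.0267 = 0.0273; Haaland: 1/√f = -1.8 log₁₀[0.00431 + 0.000115] = 4.238, so f = 0.05568.

f ≈ 0.0557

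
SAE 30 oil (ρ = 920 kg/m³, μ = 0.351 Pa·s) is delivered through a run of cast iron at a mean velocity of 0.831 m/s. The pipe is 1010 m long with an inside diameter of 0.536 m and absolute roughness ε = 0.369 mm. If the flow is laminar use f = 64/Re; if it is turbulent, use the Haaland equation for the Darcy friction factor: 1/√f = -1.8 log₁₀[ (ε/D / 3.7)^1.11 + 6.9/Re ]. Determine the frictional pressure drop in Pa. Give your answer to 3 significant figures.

ΔP ≈ 32800 Pa

Reynolds number Re = ρVD/μ = 920 · 0.831 · 0.536 / 0.351 = 1167.
Re < 2300 → laminar flow, so f = 64/Re = 64/1167 = 0.05482 (the turbulent correlation is not needed).
Darcy-Weisbach: ΔP = f(L/D)(ρV²/2) = 0.05482·(1010/0.536)·(920·0.831²/2) = 0.05482·1884·317.7 = 3.281e+04 Pa.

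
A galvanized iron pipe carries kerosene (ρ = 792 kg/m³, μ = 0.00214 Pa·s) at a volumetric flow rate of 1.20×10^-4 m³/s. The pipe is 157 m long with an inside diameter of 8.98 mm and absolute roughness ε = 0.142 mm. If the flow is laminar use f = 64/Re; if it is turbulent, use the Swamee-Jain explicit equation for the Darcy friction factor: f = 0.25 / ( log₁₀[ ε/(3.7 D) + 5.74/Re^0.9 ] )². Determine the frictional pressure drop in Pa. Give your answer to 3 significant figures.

Cross-sectional area A = πD²/4 = π(0.00898)²/4 = 6.333e-05 m²; mean velocity V = Q/A = 0.00012/6.333e-05 = 1.895 m/s.
Reynolds number Re = ρVD/μ = 792 · 1.895 · 0.00898 / 0.00214 = 6297.
Re > 4000 → turbulent. Relative roughness ε/D = 0.000142/0.00898 = 0.0158. Swamee-Jain: f = 0.25/(log₁₀[0.0158/3.7 + 5.74/6297^0.9])² = 0.25/(log₁₀[0.00427 + 0.00219])² = 0.25/(-2.19)² = 0.05214.
Darcy-Weisbach: ΔP = f(L/D)(ρV²/2) = 0.05214·(157/0.00898)·(792·1.895²/2) = 0.05214·1.748e+04·1422 = 1.296e+06 Pa.

ΔP ≈ 1.30×10^6 Pa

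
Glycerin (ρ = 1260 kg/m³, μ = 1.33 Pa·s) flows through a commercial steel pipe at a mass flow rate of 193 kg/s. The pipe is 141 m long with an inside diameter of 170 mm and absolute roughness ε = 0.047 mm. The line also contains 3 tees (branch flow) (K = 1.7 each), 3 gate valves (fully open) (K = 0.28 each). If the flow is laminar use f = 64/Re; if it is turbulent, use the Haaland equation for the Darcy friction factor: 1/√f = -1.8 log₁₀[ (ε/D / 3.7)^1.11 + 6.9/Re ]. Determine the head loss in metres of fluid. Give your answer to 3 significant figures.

h_f ≈ 127 m

A = πD²/4 = π(0.17)²/4 = 0.0227 m²; mean velocity V = ṁ/(ρA) = 193/(1260 · 0.0227) = 6.748 m/s.
Reynolds number Re = ρVD/μ = 1260 · 6.748 · 0.17 / 1.33 = 1087.
Re < 2300 → laminar flow, so f = 64/Re = 64/1087 = 0.05889 (the turbulent correlation is not needed).
Total minor-loss coefficient ΣK = 3·1.7 + 3·0.28 = 5.94.
ΔP = [f·L/D + ΣK]·(ρV²/2) = [0.05889·141/0.17 + 5.94]·(1260·6.748²/2) = [48.84 + 5.94]·2.869e+04 = 1.572e+06 Pa.
Head loss h_f = ΔP/(ρg) = 1.572e+06/(1260·9.81) = 127 m.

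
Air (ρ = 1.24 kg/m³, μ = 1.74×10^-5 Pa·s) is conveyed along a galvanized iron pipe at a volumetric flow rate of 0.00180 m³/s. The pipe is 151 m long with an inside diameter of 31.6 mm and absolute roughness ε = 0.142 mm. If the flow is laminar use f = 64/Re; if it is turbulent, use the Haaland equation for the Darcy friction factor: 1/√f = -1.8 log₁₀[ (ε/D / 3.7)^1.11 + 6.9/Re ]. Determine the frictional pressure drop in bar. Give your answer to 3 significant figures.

ΔP ≈ 0.00652 bar

Cross-sectional area A = πD²/4 = π(0.0316)²/4 = 0.0007843 m²; mean velocity V = Q/A = 0.0018/0.0007843 = 2.295 m/s.
Reynolds number Re = ρVD/μ = 1.24 · 2.295 · 0.0316 / 1.74e-05 = 5169.
Re > 4000 → turbulent. Relative roughness ε/D = 0.000142/0.0316 = 0.00449. Haaland: 1/√f = -1.8 log₁₀[(0.00449/3.7)^1.11 + 6.9/5169] = -1.8 log₁₀[0.00058 + 0.00133] = 4.892, so f = 0.04179.
Darcy-Weisbach: ΔP = f(L/D)(ρV²/2) = 0.04179·(151/0.0316)·(1.24·2.295²/2) = 0.04179·4778·3.266 = 652.1 Pa.
ΔP = 652.1 Pa = 0.00652 bar.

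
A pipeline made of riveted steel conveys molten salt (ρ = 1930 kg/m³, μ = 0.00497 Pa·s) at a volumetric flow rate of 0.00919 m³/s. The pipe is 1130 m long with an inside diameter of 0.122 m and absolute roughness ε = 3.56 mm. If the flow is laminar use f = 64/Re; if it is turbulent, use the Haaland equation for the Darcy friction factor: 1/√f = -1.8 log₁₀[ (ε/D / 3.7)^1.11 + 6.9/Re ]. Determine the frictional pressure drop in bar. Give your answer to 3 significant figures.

Cross-sectional area A = πD²/4 = π(0.122)²/4 = 0.01169 m²; mean velocity V = Q/A = 0.00919/0.01169 = 0.7862 m/s.
Reynolds number Re = ρVD/μ = 1930 · 0.7862 · 0.122 / 0.00497 = 3.724e+04.
Re > 4000 → turbulent. Relative roughness ε/D = 0.00356/0.122 = 0.0292. Haaland: 1/√f = -1.8 log₁₀[(0.0292/3.7)^1.11 + 6.9/3.724e+04] = -1.8 log₁₀[0.00463 + 0.000185] = 4.171, so f = 0.05747.
Darcy-Weisbach: ΔP = f(L/D)(ρV²/2) = 0.05747·(1130/0.122)·(1930·0.7862²/2) = 0.05747·9262·596.4 = 3.175e+05 Pa.
ΔP = 3.175e+05 Pa = 3.17 bar.

ΔP ≈ 3.17 bar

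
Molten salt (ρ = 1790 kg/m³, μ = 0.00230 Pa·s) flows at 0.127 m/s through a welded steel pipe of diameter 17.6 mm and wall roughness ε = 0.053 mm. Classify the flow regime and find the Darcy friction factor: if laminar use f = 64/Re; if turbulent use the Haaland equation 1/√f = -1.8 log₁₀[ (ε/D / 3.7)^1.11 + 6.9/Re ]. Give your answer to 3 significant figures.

Re = ρVD/μ = 1790·0.127·0.0176/0.0023 = 1740.
Re < 2300 → laminar, so f = 64/Re = 0.03679 (roughness is irrelevant in laminar flow).

f ≈ 0.0368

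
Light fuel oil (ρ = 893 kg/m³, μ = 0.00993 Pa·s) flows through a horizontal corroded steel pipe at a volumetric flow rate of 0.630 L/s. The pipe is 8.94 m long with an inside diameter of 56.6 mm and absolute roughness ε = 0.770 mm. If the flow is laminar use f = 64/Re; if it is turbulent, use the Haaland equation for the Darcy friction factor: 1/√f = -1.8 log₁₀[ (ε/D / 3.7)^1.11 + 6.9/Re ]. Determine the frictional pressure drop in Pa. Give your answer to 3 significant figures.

Q = 0.630 L/s = 0.630/1000 = 0.00063 m³/s.
Cross-sectional area A = πD²/4 = π(0.0566)²/4 = 0.002516 m²; mean velocity V = Q/A = 0.00063/0.002516 = 0.2504 m/s.
Reynolds number Re = ρVD/μ = 893 · 0.2504 · 0.0566 / 0.00993 = 1274.
Re < 2300 → laminar flow, so f = 64/Re = 64/1274 = 0.05022 (the turbulent correlation is not needed).
Darcy-Weisbach: ΔP = f(L/D)(ρV²/2) = 0.05022·(8.94/0.0566)·(893·0.2504²/2) = 0.05022·158·27.99 = 222 Pa.

ΔP ≈ 222 Pa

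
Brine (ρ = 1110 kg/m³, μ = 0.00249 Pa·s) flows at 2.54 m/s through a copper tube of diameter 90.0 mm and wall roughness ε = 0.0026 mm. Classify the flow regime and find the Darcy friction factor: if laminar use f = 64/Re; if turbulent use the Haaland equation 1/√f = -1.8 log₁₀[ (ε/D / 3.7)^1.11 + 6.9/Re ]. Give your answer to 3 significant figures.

f ≈ 0.0179

Re = ρVD/μ = 1110·2.54·0.09/0.00249 = 1.019e+05.
Re > 4000 → turbulent. ε/D = 2.6e-06/0.09 = 2.89e-05; Haaland: 1/√f = -1.8 log₁₀[2.14e-06 + 6.77e-05] = 7.48, so f = 0.01787.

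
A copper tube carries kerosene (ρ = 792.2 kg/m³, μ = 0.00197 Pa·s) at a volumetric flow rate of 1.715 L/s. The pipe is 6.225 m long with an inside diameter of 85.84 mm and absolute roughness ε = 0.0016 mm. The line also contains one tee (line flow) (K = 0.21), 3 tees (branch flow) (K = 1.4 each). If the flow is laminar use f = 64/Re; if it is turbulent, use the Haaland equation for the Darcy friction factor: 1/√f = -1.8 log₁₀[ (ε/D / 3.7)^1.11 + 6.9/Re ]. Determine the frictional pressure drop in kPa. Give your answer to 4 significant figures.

Q = 1.715 L/s = 1.715/1000 = 0.001715 m³/s.
Cross-sectional area A = πD²/4 = π(0.08584)²/4 = 0.005787 m²; mean velocity V = Q/A = 0.001715/0.005787 = 0.2963 m/s.
Reynolds number Re = ρVD/μ = 792.2 · 0.2963 · 0.08584 / 0.00197 = 1.023e+04.
Re > 4000 → turbulent. Relative roughness ε/D = 1.6e-06/0.08584 = 1.86e-05. Haaland: 1/√f = -1.8 log₁₀[(1.86e-05/3.7)^1.11 + 6.9/1.023e+04] = -1.8 log₁₀[1.32e-06 + 0.000675] = 5.706, so f = 0.03071.
Total minor-loss coefficient ΣK = 1·0.21 + 3·1.4 = 4.41.
ΔP = [f·L/D + ΣK]·(ρV²/2) = [0.03071·6.225/0.08584 + 4.41]·(792.2·0.2963²/2) = [2.227 + 4.41]·34.79 = 230.9 Pa.
ΔP = 230.9 Pa = 0.2309 kPa.

ΔP ≈ 0.2309 kPa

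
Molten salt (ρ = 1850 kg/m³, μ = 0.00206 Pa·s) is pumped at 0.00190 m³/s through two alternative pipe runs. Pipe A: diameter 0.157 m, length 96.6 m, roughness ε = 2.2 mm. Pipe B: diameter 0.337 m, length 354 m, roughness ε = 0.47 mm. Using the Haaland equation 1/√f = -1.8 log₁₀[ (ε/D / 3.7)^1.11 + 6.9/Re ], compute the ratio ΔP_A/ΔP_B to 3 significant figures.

ΔP_A/ΔP_B ≈ 15.7

Pipe A: V = Q/A = 0.0019/0.01936 = 0.09814 m/s; Re = 1.384e+04; ε/D = 0.014; Haaland → f = 0.04588; ΔP_A = f(L/D)(ρV²/2) = 251.5 Pa.
Pipe B: V = Q/A = 0.0019/0.0892 = 0.0213 m/s; Re = 6447; ε/D = 0.00139; Haaland → f = 0.03643; ΔP_B = f(L/D)(ρV²/2) = 16.06 Pa.
ΔP_A/ΔP_B = 251.5/16.06 = 15.7.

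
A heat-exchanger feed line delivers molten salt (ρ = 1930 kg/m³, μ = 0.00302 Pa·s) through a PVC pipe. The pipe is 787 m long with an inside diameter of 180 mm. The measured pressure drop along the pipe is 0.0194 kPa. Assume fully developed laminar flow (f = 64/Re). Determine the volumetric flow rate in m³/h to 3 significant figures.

For laminar flow, f = 64/Re with Re = ρVD/μ, so Darcy-Weisbach reduces to ΔP = 32μLV/D². Solving for V: V = ΔP·D²/(32μL) = 19.4·(0.18)²/(32·0.00302·787) = 0.008264 m/s.
Check: Re = ρVD/μ = 1930·0.008264·0.18/0.00302 = 950.7 < 2300, so the laminar assumption holds.
Q = V·A = 0.008264·(π/4·0.18²) = 0.0002103 m³/s = 0.757 m³/h.

Q ≈ 0.757 m³/h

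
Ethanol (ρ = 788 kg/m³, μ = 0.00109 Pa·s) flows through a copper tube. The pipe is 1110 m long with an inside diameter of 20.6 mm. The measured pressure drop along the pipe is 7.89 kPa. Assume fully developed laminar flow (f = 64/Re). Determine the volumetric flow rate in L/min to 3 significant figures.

For laminar flow, f = 64/Re with Re = ρVD/μ, so Darcy-Weisbach reduces to ΔP = 32μLV/D². Solving for V: V = ΔP·D²/(32μL) = 7890·(0.0206)²/(32·0.00109·1110) = 0.08648 m/s.
Check: Re = ρVD/μ = 788·0.08648·0.0206/0.00109 = 1288 < 2300, so the laminar assumption holds.
Q = V·A = 0.08648·(π/4·0.0206²) = 2.882e-05 m³/s = 1.73 L/min.

Q ≈ 1.73 L/min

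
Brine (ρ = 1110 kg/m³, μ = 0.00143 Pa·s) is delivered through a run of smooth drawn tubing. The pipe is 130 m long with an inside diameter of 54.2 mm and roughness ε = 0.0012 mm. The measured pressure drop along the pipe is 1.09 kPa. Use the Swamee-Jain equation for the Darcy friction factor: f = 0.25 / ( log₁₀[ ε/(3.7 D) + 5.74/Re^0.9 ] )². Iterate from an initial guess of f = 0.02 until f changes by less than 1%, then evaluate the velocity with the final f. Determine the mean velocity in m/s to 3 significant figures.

Rearranging Darcy-Weisbach: V = √(2·ΔP·D/(f·L·ρ)). With ε/D = 1.2e-06/0.0542 = 2.21e-05, iterate starting from f = 0.02:
  f = 0.02 → V = √(2·1090·0.0542/(0.02·130·1110)) = 0.2023 m/s; Re = ρVD/μ = 8513; f → 0.03243
  f = 0.03243 → V = 0.1589 m/s; Re = 6685; f → 0.03474
  f = 0.03474 → V = 0.1535 m/s; Re = 6459; f → 0.03509
Converged (Δf/f < 1%). With the final f = 0.03509: V = √(2·1090·0.0542/(0.03509·130·1110)) = 0.1527 m/s.

V ≈ 0.153 m/s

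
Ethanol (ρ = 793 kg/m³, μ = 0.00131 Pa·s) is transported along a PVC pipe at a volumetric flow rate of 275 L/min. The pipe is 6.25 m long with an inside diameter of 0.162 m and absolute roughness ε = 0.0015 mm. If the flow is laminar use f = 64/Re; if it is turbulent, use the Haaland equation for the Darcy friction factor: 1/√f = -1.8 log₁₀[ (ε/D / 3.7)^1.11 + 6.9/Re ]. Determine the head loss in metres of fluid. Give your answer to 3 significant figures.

Q = 275 L/min = 275/60000 = 0.004583 m³/s.
Cross-sectional area A = πD²/4 = π(0.162)²/4 = 0.02061 m²; mean velocity V = Q/A = 0.004583/0.02061 = 0.2224 m/s.
Reynolds number Re = ρVD/μ = 793 · 0.2224 · 0.162 / 0.00131 = 2.181e+04.
Re > 4000 → turbulent. Relative roughness ε/D = 1.5e-06/0.162 = 9.26e-06. Haaland: 1/√f = -1.8 log₁₀[(9.26e-06/3.7)^1.11 + 6.9/2.181e+04] = -1.8 log₁₀[6.06e-07 + 0.000316] = 6.298, so f = 0.02521.
Darcy-Weisbach: ΔP = f(L/D)(ρV²/2) = 0.02521·(6.25/0.162)·(793·0.2224²/2) = 0.02521·38.58·19.6 = 19.07 Pa.
Head loss h_f = ΔP/(ρg) = 19.07/(793·9.81) = 0.00245 m.

h_f ≈ 0.00245 m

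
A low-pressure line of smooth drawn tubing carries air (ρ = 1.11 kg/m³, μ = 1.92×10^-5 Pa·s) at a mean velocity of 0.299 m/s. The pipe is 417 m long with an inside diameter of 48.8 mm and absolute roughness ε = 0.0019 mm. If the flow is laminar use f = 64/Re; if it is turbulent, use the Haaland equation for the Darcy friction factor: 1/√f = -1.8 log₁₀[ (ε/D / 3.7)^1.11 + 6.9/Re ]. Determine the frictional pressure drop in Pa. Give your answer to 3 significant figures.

Reynolds number Re = ρVD/μ = 1.11 · 0.299 · 0.0488 / 1.92e-05 = 843.6.
Re < 2300 → laminar flow, so f = 64/Re = 64/843.6 = 0.07587 (the turbulent correlation is not needed).
Darcy-Weisbach: ΔP = f(L/D)(ρV²/2) = 0.07587·(417/0.0488)·(1.11·0.299²/2) = 0.07587·8545·0.04962 = 32.17 Pa.

ΔP ≈ 32.2 Pa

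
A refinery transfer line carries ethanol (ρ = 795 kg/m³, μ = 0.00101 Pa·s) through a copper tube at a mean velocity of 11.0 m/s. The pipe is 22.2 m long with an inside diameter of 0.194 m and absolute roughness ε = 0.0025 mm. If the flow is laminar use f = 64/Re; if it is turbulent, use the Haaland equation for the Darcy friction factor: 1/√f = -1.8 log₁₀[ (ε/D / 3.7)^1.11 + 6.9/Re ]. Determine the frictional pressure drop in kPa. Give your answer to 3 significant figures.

Reynolds number Re = ρVD/μ = 795 · 11 · 0.194 / 0.00101 = 1.68e+06.
Re > 4000 → turbulent. Relative roughness ε/D = 2.5e-06/0.194 = 1.29e-05. Haaland: 1/√f = -1.8 log₁₀[(1.29e-05/3.7)^1.11 + 6.9/1.68e+06] = -1.8 log₁₀[8.74e-07 + 4.11e-06] = 9.545, so f = 0.01098.
Darcy-Weisbach: ΔP = f(L/D)(ρV²/2) = 0.01098·(22.2/0.194)·(795·11²/2) = 0.01098·114.4·4.81e+04 = 6.042e+04 Pa.
ΔP = 6.042e+04 Pa = 60.4 kPa.

ΔP ≈ 60.4 kPa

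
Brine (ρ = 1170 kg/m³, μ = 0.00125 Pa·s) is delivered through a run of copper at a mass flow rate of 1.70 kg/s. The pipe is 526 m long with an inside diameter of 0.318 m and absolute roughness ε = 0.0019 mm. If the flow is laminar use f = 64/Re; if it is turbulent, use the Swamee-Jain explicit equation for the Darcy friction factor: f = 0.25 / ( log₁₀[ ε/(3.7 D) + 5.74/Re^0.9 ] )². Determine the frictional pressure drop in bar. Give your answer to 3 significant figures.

A = πD²/4 = π(0.318)²/4 = 0.07942 m²; mean velocity V = ṁ/(ρA) = 1.7/(1170 · 0.07942) = 0.01829 m/s.
Reynolds number Re = ρVD/μ = 1170 · 0.01829 · 0.318 / 0.00125 = 5445.
Re > 4000 → turbulent. Relative roughness ε/D = 1.9e-06/0.318 = 5.97e-06. Swamee-Jain: f = 0.25/(log₁₀[5.97e-06/3.7 + 5.74/5445^0.9])² = 0.25/(log₁₀[1.61e-06 + 0.00249])² = 0.25/(-2.603)² = 0.03689.
Darcy-Weisbach: ΔP = f(L/D)(ρV²/2) = 0.03689·(526/0.318)·(1170·0.01829²/2) = 0.03689·1654·0.1958 = 11.95 Pa.
ΔP = 11.95 Pa = 1.19×10^-4 bar.

ΔP ≈ 1.19×10^-4 bar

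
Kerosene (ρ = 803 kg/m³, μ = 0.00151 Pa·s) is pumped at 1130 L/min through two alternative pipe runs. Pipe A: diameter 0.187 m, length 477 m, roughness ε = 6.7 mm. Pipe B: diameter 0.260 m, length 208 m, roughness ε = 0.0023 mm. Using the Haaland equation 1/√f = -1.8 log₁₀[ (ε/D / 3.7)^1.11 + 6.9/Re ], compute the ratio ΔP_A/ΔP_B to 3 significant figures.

ΔP_A/ΔP_B ≈ 35.6

Pipe A: V = Q/A = 0.01883/0.02746 = 0.6857 m/s; Re = 6.819e+04; ε/D = 0.0358; Haaland → f = 0.06218; ΔP_A = f(L/D)(ρV²/2) = 2.994e+04 Pa.
Pipe B: V = Q/A = 0.01883/0.05309 = 0.3547 m/s; Re = 4.905e+04; ε/D = 8.85e-06; Haaland → f = 0.02082; ΔP_B = f(L/D)(ρV²/2) = 841.6 Pa.
ΔP_A/ΔP_B = 2.994e+04/841.6 = 35.6.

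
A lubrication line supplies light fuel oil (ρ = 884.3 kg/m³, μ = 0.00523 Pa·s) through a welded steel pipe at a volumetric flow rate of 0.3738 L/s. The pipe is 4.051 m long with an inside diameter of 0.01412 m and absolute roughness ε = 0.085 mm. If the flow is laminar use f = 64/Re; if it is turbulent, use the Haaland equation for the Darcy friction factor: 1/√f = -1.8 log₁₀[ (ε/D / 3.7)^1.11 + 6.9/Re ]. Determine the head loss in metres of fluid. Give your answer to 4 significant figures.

Q = 0.3738 L/s = 0.3738/1000 = 0.0003738 m³/s.
Cross-sectional area A = πD²/4 = π(0.01412)²/4 = 0.0001566 m²; mean velocity V = Q/A = 0.0003738/0.0001566 = 2.387 m/s.
Reynolds number Re = ρVD/μ = 884.3 · 2.387 · 0.01412 / 0.00523 = 5699.
Re > 4000 → turbulent. Relative roughness ε/D = 8.5e-05/0.01412 = 0.00602. Haaland: 1/√f = -1.8 log₁₀[(0.00602/3.7)^1.11 + 6.9/5699] = -1.8 log₁₀[0.000803 + 0.00121] = 4.853, so f = 0.04246.
Darcy-Weisbach: ΔP = f(L/D)(ρV²/2) = 0.04246·(4.051/0.01412)·(884.3·2.387²/2) = 0.04246·286.9·2520 = 3.069e+04 Pa.
Head loss h_f = ΔP/(ρg) = 3.069e+04/(884.3·9.81) = 3.538 m.

h_f ≈ 3.538 m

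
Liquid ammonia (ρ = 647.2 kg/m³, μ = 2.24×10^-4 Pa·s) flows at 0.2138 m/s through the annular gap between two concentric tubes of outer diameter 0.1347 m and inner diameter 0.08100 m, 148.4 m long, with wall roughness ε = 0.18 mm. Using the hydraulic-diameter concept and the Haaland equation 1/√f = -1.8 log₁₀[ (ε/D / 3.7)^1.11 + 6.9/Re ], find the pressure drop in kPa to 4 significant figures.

ΔP ≈ 1.230 kPa

Hydraulic diameter D_h = 4A/P = D_o - D_i = 0.1347 - 0.081 = 0.0537 m.
Re = ρVD_h/μ = 647.2·0.2138·0.0537/0.000224 = 3.317e+04.
ε/D_h = 0.00018/0.0537 = 0.00335; Haaland gives 1/√f = -1.8 log₁₀[0.000419+0.000208] = 5.765, so f = 0.03009.
ΔP = f(L/D_h)(ρV²/2) = 0.03009·148.4/0.0537·14.79 = 1230 Pa.
ΔP = 1.230 kPa.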